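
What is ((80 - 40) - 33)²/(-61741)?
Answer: -49/61741 ≈ -0.00079364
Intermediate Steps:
((80 - 40) - 33)²/(-61741) = (40 - 33)²*(-1/61741) = 7²*(-1/61741) = 49*(-1/61741) = -49/61741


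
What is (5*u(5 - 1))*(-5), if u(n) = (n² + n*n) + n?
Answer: -900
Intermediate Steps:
u(n) = n + 2*n² (u(n) = (n² + n²) + n = 2*n² + n = n + 2*n²)
(5*u(5 - 1))*(-5) = (5*((5 - 1)*(1 + 2*(5 - 1))))*(-5) = (5*(4*(1 + 2*4)))*(-5) = (5*(4*(1 + 8)))*(-5) = (5*(4*9))*(-5) = (5*36)*(-5) = 180*(-5) = -900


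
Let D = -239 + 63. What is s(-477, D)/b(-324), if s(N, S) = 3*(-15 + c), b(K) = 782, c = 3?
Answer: -18/391 ≈ -0.046036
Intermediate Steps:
D = -176
s(N, S) = -36 (s(N, S) = 3*(-15 + 3) = 3*(-12) = -36)
s(-477, D)/b(-324) = -36/782 = -36*1/782 = -18/391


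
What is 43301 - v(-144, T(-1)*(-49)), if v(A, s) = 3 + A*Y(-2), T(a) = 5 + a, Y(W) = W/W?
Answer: 43442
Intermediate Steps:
Y(W) = 1
v(A, s) = 3 + A (v(A, s) = 3 + A*1 = 3 + A)
43301 - v(-144, T(-1)*(-49)) = 43301 - (3 - 144) = 43301 - 1*(-141) = 43301 + 141 = 43442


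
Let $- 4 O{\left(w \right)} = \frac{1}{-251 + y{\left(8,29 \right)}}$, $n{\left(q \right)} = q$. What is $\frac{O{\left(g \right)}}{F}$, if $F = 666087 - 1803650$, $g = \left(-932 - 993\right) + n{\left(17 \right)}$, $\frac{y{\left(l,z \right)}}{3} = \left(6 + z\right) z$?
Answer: $\frac{1}{12713404088} \approx 7.8657 \cdot 10^{-11}$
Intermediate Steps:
$y{\left(l,z \right)} = 3 z \left(6 + z\right)$ ($y{\left(l,z \right)} = 3 \left(6 + z\right) z = 3 z \left(6 + z\right)$)
$g = -1908$ ($g = \left(-932 - 993\right) + 17 = -1925 + 17 = -1908$)
$F = -1137563$
$O{\left(w \right)} = - \frac{1}{11176}$ ($O{\left(w \right)} = - \frac{1}{4 \left(-251 + 3 \cdot 29 \left(6 + 29\right)\right)} = - \frac{1}{4 \left(-251 + 3 \cdot 29 \cdot 35\right)} = - \frac{1}{4 \left(-251 + 3045\right)} = - \frac{1}{4 \cdot 2794} = \left(- \frac{1}{4}\right) \frac{1}{2794} = - \frac{1}{11176}$)
$\frac{O{\left(g \right)}}{F} = - \frac{1}{11176 \left(-1137563\right)} = \left(- \frac{1}{11176}\right) \left(- \frac{1}{1137563}\right) = \frac{1}{12713404088}$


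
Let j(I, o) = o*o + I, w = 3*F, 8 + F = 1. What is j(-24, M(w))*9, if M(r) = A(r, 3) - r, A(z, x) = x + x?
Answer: 6345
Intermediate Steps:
F = -7 (F = -8 + 1 = -7)
A(z, x) = 2*x
w = -21 (w = 3*(-7) = -21)
M(r) = 6 - r (M(r) = 2*3 - r = 6 - r)
j(I, o) = I + o**2 (j(I, o) = o**2 + I = I + o**2)
j(-24, M(w))*9 = (-24 + (6 - 1*(-21))**2)*9 = (-24 + (6 + 21)**2)*9 = (-24 + 27**2)*9 = (-24 + 729)*9 = 705*9 = 6345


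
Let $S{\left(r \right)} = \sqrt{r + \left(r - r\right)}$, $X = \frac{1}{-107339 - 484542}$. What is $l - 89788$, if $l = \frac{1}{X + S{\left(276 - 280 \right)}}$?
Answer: $- \frac{125819248534441141}{1401292472645} - \frac{700646236322 i}{1401292472645} \approx -89788.0 - 0.5 i$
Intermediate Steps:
$X = - \frac{1}{591881}$ ($X = \frac{1}{-591881} = - \frac{1}{591881} \approx -1.6895 \cdot 10^{-6}$)
$S{\left(r \right)} = \sqrt{r}$ ($S{\left(r \right)} = \sqrt{r + 0} = \sqrt{r}$)
$l = \frac{350323118161 \left(- \frac{1}{591881} - 2 i\right)}{1401292472645}$ ($l = \frac{1}{- \frac{1}{591881} + \sqrt{276 - 280}} = \frac{1}{- \frac{1}{591881} + \sqrt{-4}} = \frac{1}{- \frac{1}{591881} + 2 i} = \frac{350323118161 \left(- \frac{1}{591881} - 2 i\right)}{1401292472645} \approx -4.2238 \cdot 10^{-7} - 0.5 i$)
$l - 89788 = \left(- \frac{591881}{1401292472645} - \frac{700646236322 i}{1401292472645}\right) - 89788 = - \frac{125819248534441141}{1401292472645} - \frac{700646236322 i}{1401292472645}$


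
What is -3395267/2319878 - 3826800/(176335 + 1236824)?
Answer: -414417007541/99344135594 ≈ -4.1715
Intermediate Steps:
-3395267/2319878 - 3826800/(176335 + 1236824) = -3395267*1/2319878 - 3826800/1413159 = -3395267/2319878 - 3826800*1/1413159 = -3395267/2319878 - 1275600/471053 = -414417007541/99344135594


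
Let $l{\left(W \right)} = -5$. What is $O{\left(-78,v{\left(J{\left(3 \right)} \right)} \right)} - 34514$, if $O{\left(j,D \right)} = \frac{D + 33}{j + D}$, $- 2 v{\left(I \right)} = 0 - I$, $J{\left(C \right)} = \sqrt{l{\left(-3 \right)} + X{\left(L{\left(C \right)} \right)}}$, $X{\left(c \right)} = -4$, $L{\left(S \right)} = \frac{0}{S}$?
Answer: $- \frac{93361513}{2705} - \frac{74 i}{2705} \approx -34514.0 - 0.027357 i$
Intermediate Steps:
$L{\left(S \right)} = 0$
$J{\left(C \right)} = 3 i$ ($J{\left(C \right)} = \sqrt{-5 - 4} = \sqrt{-9} = 3 i$)
$v{\left(I \right)} = \frac{I}{2}$ ($v{\left(I \right)} = - \frac{0 - I}{2} = - \frac{\left(-1\right) I}{2} = \frac{I}{2}$)
$O{\left(j,D \right)} = \frac{33 + D}{D + j}$
$O{\left(-78,v{\left(J{\left(3 \right)} \right)} \right)} - 34514 = \frac{33 + \frac{3 i}{2}}{\frac{3 i}{2} - 78} - 34514 = \frac{33 + \frac{3 i}{2}}{-78 + \frac{3 i}{2}} - 34514 = \frac{4 \left(-78 - \frac{3 i}{2}\right)}{24345} \left(33 + \frac{3 i}{2}\right) - 34514 = \frac{4 \left(-78 - \frac{3 i}{2}\right) \left(33 + \frac{3 i}{2}\right)}{24345} - 34514 = -34514 + \frac{4 \left(-78 - \frac{3 i}{2}\right) \left(33 + \frac{3 i}{2}\right)}{24345}$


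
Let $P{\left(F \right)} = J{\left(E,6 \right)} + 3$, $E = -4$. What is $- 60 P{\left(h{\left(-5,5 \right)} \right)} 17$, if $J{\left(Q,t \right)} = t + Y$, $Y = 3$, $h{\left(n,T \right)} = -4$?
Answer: $-12240$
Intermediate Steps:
$J{\left(Q,t \right)} = 3 + t$ ($J{\left(Q,t \right)} = t + 3 = 3 + t$)
$P{\left(F \right)} = 12$ ($P{\left(F \right)} = \left(3 + 6\right) + 3 = 9 + 3 = 12$)
$- 60 P{\left(h{\left(-5,5 \right)} \right)} 17 = - 60 \cdot 12 \cdot 17 = \left(-60\right) 204 = -12240$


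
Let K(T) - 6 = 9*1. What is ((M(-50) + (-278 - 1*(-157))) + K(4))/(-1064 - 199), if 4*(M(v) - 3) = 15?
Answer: 397/5052 ≈ 0.078583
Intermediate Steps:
M(v) = 27/4 (M(v) = 3 + (1/4)*15 = 3 + 15/4 = 27/4)
K(T) = 15 (K(T) = 6 + 9*1 = 6 + 9 = 15)
((M(-50) + (-278 - 1*(-157))) + K(4))/(-1064 - 199) = ((27/4 + (-278 - 1*(-157))) + 15)/(-1064 - 199) = ((27/4 + (-278 + 157)) + 15)/(-1263) = ((27/4 - 121) + 15)*(-1/1263) = (-457/4 + 15)*(-1/1263) = -397/4*(-1/1263) = 397/5052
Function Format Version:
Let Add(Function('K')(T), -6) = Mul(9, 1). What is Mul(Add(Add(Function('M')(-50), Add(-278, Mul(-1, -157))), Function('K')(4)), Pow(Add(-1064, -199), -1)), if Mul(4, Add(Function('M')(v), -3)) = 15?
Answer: Rational(397, 5052) ≈ 0.078583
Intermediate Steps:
Function('M')(v) = Rational(27, 4) (Function('M')(v) = Add(3, Mul(Rational(1, 4), 15)) = Add(3, Rational(15, 4)) = Rational(27, 4))
Function('K')(T) = 15 (Function('K')(T) = Add(6, Mul(9, 1)) = Add(6, 9) = 15)
Mul(Add(Add(Function('M')(-50), Add(-278, Mul(-1, -157))), Function('K')(4)), Pow(Add(-1064, -199), -1)) = Mul(Add(Add(Rational(27, 4), Add(-278, Mul(-1, -157))), 15), Pow(Add(-1064, -199), -1)) = Mul(Add(Add(Rational(27, 4), Add(-278, 157)), 15), Pow(-1263, -1)) = Mul(Add(Add(Rational(27, 4), -121), 15), Rational(-1, 1263)) = Mul(Add(Rational(-457, 4), 15), Rational(-1, 1263)) = Mul(Rational(-397, 4), Rational(-1, 1263)) = Rational(397, 5052)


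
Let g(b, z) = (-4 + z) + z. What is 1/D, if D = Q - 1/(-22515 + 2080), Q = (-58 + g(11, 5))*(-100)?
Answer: 20435/106262001 ≈ 0.00019231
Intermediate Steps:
g(b, z) = -4 + 2*z
Q = 5200 (Q = (-58 + (-4 + 2*5))*(-100) = (-58 + (-4 + 10))*(-100) = (-58 + 6)*(-100) = -52*(-100) = 5200)
D = 106262001/20435 (D = 5200 - 1/(-22515 + 2080) = 5200 - 1/(-20435) = 5200 - 1*(-1/20435) = 5200 + 1/20435 = 106262001/20435 ≈ 5200.0)
1/D = 1/(106262001/20435) = 20435/106262001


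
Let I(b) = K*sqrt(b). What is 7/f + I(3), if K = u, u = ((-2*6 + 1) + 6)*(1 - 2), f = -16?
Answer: -7/16 + 5*sqrt(3) ≈ 8.2227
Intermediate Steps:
u = 5 (u = ((-12 + 1) + 6)*(-1) = (-11 + 6)*(-1) = -5*(-1) = 5)
K = 5
I(b) = 5*sqrt(b)
7/f + I(3) = 7/(-16) + 5*sqrt(3) = -1/16*7 + 5*sqrt(3) = -7/16 + 5*sqrt(3)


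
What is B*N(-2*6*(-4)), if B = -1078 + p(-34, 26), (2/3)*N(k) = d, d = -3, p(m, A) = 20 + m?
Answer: 4914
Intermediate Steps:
N(k) = -9/2 (N(k) = (3/2)*(-3) = -9/2)
B = -1092 (B = -1078 + (20 - 34) = -1078 - 14 = -1092)
B*N(-2*6*(-4)) = -1092*(-9/2) = 4914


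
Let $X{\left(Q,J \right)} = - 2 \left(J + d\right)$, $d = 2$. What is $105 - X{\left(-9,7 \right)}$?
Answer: $123$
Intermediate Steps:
$X{\left(Q,J \right)} = -4 - 2 J$ ($X{\left(Q,J \right)} = - 2 \left(J + 2\right) = - 2 \left(2 + J\right) = -4 - 2 J$)
$105 - X{\left(-9,7 \right)} = 105 - \left(-4 - 14\right) = 105 - -18 = 105 + 18 = 123$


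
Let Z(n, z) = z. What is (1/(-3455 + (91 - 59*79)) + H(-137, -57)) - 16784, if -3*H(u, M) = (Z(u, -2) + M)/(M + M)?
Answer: -15355000339/914850 ≈ -16784.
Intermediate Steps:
H(u, M) = -(-2 + M)/(6*M) (H(u, M) = -(-2 + M)/(3*(M + M)) = -(-2 + M)/(3*(2*M)) = -(-2 + M)*1/(2*M)/3 = -(-2 + M)/(6*M))
(1/(-3455 + (91 - 59*79)) + H(-137, -57)) - 16784 = (1/(-3455 + (91 - 59*79)) + (⅙)*(2 - 1*(-57))/(-57)) - 16784 = (1/(-3455 + (91 - 4661)) + (⅙)*(-1/57)*(2 + 57)) - 16784 = (1/(-3455 - 4570) + (⅙)*(-1/57)*59) - 16784 = (1/(-8025) - 59/342) - 16784 = (-1/8025 - 59/342) - 16784 = -157939/914850 - 16784 = -15355000339/914850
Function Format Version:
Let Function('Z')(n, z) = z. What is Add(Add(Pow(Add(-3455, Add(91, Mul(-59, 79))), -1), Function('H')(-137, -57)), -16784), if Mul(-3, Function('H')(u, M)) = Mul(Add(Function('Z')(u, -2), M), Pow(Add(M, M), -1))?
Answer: Rational(-15355000339, 914850) ≈ -16784.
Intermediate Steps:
Function('H')(u, M) = Mul(Rational(-1, 6), Pow(M, -1), Add(-2, M)) (Function('H')(u, M) = Mul(Rational(-1, 3), Mul(Add(-2, M), Pow(Add(M, M), -1))) = Mul(Rational(-1, 3), Mul(Add(-2, M), Pow(Mul(2, M), -1))) = Mul(Rational(-1, 3), Mul(Add(-2, M), Mul(Rational(1, 2), Pow(M, -1)))) = Mul(Rational(-1, 3), Mul(Rational(1, 2), Pow(M, -1), Add(-2, M))) = Mul(Rational(-1, 6), Pow(M, -1), Add(-2, M)))
Add(Add(Pow(Add(-3455, Add(91, Mul(-59, 79))), -1), Function('H')(-137, -57)), -16784) = Add(Add(Pow(Add(-3455, Add(91, Mul(-59, 79))), -1), Mul(Rational(1, 6), Pow(-57, -1), Add(2, Mul(-1, -57)))), -16784) = Add(Add(Pow(Add(-3455, Add(91, -4661)), -1), Mul(Rational(1, 6), Rational(-1, 57), Add(2, 57))), -16784) = Add(Add(Pow(Add(-3455, -4570), -1), Mul(Rational(1, 6), Rational(-1, 57), 59)), -16784) = Add(Add(Pow(-8025, -1), Rational(-59, 342)), -16784) = Add(Add(Rational(-1, 8025), Rational(-59, 342)), -16784) = Add(Rational(-157939, 914850), -16784) = Rational(-15355000339, 914850)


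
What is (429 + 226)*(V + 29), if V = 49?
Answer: 51090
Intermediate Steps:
(429 + 226)*(V + 29) = (429 + 226)*(49 + 29) = 655*78 = 51090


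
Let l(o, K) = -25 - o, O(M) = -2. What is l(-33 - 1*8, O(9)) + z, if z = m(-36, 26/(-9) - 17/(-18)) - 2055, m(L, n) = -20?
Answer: -2059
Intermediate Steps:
z = -2075 (z = -20 - 2055 = -2075)
l(-33 - 1*8, O(9)) + z = (-25 - (-33 - 1*8)) - 2075 = (-25 - (-33 - 8)) - 2075 = (-25 - 1*(-41)) - 2075 = (-25 + 41) - 2075 = 16 - 2075 = -2059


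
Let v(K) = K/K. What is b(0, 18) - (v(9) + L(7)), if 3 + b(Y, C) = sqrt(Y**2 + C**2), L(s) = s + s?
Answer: 0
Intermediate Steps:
L(s) = 2*s
v(K) = 1
b(Y, C) = -3 + sqrt(C**2 + Y**2) (b(Y, C) = -3 + sqrt(Y**2 + C**2) = -3 + sqrt(C**2 + Y**2))
b(0, 18) - (v(9) + L(7)) = (-3 + sqrt(18**2 + 0**2)) - (1 + 2*7) = (-3 + sqrt(324 + 0)) - (1 + 14) = (-3 + sqrt(324)) - 1*15 = (-3 + 18) - 15 = 15 - 15 = 0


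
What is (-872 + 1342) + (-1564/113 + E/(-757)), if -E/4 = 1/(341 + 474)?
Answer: 31801562882/69715915 ≈ 456.16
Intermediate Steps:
E = -4/815 (E = -4/(341 + 474) = -4/815 ≈ -0.0049080)
(-872 + 1342) + (-1564/113 + E/(-757)) = (-872 + 1342) + (-1564/113 - 4/815/(-757)) = 470 + (-1564*1/113 - 4/815*(-1/757)) = 470 + (-1564/113 + 4/616955) = 470 - 964917168/69715915 = 31801562882/69715915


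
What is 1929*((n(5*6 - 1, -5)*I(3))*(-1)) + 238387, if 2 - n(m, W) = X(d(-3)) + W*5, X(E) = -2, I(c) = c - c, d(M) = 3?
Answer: 238387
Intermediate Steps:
I(c) = 0
n(m, W) = 4 - 5*W (n(m, W) = 2 - (-2 + W*5) = 2 - (-2 + 5*W) = 2 + (2 - 5*W) = 4 - 5*W)
1929*((n(5*6 - 1, -5)*I(3))*(-1)) + 238387 = 1929*(((4 - 5*(-5))*0)*(-1)) + 238387 = 1929*(((4 + 25)*0)*(-1)) + 238387 = 1929*((29*0)*(-1)) + 238387 = 1929*(0*(-1)) + 238387 = 1929*0 + 238387 = 0 + 238387 = 238387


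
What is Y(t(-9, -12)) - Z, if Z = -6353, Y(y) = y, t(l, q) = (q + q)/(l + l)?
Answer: 19063/3 ≈ 6354.3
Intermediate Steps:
t(l, q) = q/l (t(l, q) = (2*q)/((2*l)) = (2*q)*(1/(2*l)) = q/l)
Y(t(-9, -12)) - Z = -12/(-9) - 1*(-6353) = -12*(-1/9) + 6353 = 4/3 + 6353 = 19063/3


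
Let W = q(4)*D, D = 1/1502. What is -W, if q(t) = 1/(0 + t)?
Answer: -1/6008 ≈ -0.00016644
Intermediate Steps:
q(t) = 1/t
D = 1/1502 ≈ 0.00066578
W = 1/6008 (W = (1/1502)/4 = (1/4)*(1/1502) = 1/6008 ≈ 0.00016644)
-W = -1*1/6008 = -1/6008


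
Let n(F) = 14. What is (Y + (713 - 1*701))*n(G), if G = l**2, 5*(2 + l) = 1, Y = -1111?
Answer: -15386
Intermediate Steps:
l = -9/5 (l = -2 + (1/5)*1 = -2 + 1/5 = -9/5 ≈ -1.8000)
G = 81/25 (G = (-9/5)**2 = 81/25 ≈ 3.2400)
(Y + (713 - 1*701))*n(G) = (-1111 + (713 - 1*701))*14 = (-1111 + (713 - 701))*14 = (-1111 + 12)*14 = -1099*14 = -15386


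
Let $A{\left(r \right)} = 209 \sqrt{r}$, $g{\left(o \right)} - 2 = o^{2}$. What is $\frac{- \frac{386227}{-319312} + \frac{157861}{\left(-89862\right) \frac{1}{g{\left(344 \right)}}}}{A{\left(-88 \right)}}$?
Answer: $\frac{994169733596157 i \sqrt{22}}{43978360237504} \approx 106.03 i$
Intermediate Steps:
$g{\left(o \right)} = 2 + o^{2}$
$\frac{- \frac{386227}{-319312} + \frac{157861}{\left(-89862\right) \frac{1}{g{\left(344 \right)}}}}{A{\left(-88 \right)}} = \frac{- \frac{386227}{-319312} + \frac{157861}{\left(-89862\right) \frac{1}{2 + 344^{2}}}}{209 \sqrt{-88}} = \frac{\left(-386227\right) \left(- \frac{1}{319312}\right) + \frac{157861}{\left(-89862\right) \frac{1}{2 + 118336}}}{209 \cdot 2 i \sqrt{22}} = \frac{\frac{386227}{319312} + \frac{157861}{\left(-89862\right) \frac{1}{118338}}}{418 i \sqrt{22}} = \left(\frac{386227}{319312} + \frac{157861}{\left(-89862\right) \frac{1}{118338}}\right) \left(- \frac{i \sqrt{22}}{9196}\right) = \left(\frac{386227}{319312} + \frac{157861}{- \frac{14977}{19723}}\right) \left(- \frac{i \sqrt{22}}{9196}\right) = \left(\frac{386227}{319312} + 157861 \left(- \frac{19723}{14977}\right)\right) \left(- \frac{i \sqrt{22}}{9196}\right) = \left(\frac{386227}{319312} - \frac{3113492503}{14977}\right) \left(- \frac{i \sqrt{22}}{9196}\right) = - \frac{994169733596157 \left(- \frac{i \sqrt{22}}{9196}\right)}{4782335824} = \frac{994169733596157 i \sqrt{22}}{43978360237504}$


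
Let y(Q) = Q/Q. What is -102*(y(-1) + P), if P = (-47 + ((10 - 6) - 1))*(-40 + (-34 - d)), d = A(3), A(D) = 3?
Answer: -345678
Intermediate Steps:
y(Q) = 1
d = 3
P = 3388 (P = (-47 + ((10 - 6) - 1))*(-40 + (-34 - 1*3)) = (-47 + (4 - 1))*(-40 + (-34 - 3)) = (-47 + 3)*(-40 - 37) = -44*(-77) = 3388)
-102*(y(-1) + P) = -102*(1 + 3388) = -102*3389 = -345678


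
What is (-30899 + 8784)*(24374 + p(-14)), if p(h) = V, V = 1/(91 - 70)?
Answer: -11319673325/21 ≈ -5.3903e+8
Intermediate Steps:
V = 1/21 ≈ 0.047619
p(h) = 1/21
(-30899 + 8784)*(24374 + p(-14)) = (-30899 + 8784)*(24374 + 1/21) = -22115*511855/21 = -11319673325/21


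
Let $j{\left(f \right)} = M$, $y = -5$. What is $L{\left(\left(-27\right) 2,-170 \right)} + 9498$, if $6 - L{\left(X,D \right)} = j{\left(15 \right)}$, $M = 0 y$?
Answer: $9504$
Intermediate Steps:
$M = 0$ ($M = 0 \left(-5\right) = 0$)
$j{\left(f \right)} = 0$
$L{\left(X,D \right)} = 6$ ($L{\left(X,D \right)} = 6 - 0 = 6 + 0 = 6$)
$L{\left(\left(-27\right) 2,-170 \right)} + 9498 = 6 + 9498 = 9504$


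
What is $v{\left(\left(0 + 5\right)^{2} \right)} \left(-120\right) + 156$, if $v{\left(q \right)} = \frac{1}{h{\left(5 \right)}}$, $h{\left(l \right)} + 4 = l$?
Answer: $36$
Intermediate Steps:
$h{\left(l \right)} = -4 + l$
$v{\left(q \right)} = 1$ ($v{\left(q \right)} = \frac{1}{-4 + 5} = 1^{-1} = 1$)
$v{\left(\left(0 + 5\right)^{2} \right)} \left(-120\right) + 156 = 1 \left(-120\right) + 156 = -120 + 156 = 36$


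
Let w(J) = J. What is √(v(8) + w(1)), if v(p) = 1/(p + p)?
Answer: √17/4 ≈ 1.0308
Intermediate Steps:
v(p) = 1/(2*p)
√(v(8) + w(1)) = √((½)/8 + 1) = √((½)*(⅛) + 1) = √(1/16 + 1) = √(17/16) = √17/4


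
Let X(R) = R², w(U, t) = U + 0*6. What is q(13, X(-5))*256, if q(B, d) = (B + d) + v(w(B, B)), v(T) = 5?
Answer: 11008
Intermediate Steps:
w(U, t) = U (w(U, t) = U + 0 = U)
q(B, d) = 5 + B + d (q(B, d) = (B + d) + 5 = 5 + B + d)
q(13, X(-5))*256 = (5 + 13 + (-5)²)*256 = (5 + 13 + 25)*256 = 43*256 = 11008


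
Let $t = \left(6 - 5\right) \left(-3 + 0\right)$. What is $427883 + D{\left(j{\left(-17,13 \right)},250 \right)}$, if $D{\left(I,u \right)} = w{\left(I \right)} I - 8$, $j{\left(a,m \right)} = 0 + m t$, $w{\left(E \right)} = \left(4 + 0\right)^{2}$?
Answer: $427251$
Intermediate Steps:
$t = -3$ ($t = 1 \left(-3\right) = -3$)
$w{\left(E \right)} = 16$ ($w{\left(E \right)} = 4^{2} = 16$)
$j{\left(a,m \right)} = - 3 m$ ($j{\left(a,m \right)} = 0 + m \left(-3\right) = 0 - 3 m = - 3 m$)
$D{\left(I,u \right)} = -8 + 16 I$ ($D{\left(I,u \right)} = 16 I - 8 = -8 + 16 I$)
$427883 + D{\left(j{\left(-17,13 \right)},250 \right)} = 427883 + \left(-8 + 16 \left(\left(-3\right) 13\right)\right) = 427883 + \left(-8 + 16 \left(-39\right)\right) = 427883 - 632 = 427251$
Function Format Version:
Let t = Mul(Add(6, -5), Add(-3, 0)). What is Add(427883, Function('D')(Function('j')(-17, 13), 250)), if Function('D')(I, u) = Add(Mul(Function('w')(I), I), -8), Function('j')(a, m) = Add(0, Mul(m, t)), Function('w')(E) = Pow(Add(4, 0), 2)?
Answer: 427251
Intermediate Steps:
t = -3 (t = Mul(1, -3) = -3)
Function('w')(E) = 16 (Function('w')(E) = Pow(4, 2) = 16)
Function('j')(a, m) = Mul(-3, m) (Function('j')(a, m) = Add(0, Mul(m, -3)) = Add(0, Mul(-3, m)) = Mul(-3, m))
Function('D')(I, u) = Add(-8, Mul(16, I)) (Function('D')(I, u) = Add(Mul(16, I), -8) = Add(-8, Mul(16, I)))
Add(427883, Function('D')(Function('j')(-17, 13), 250)) = Add(427883, Add(-8, Mul(16, Mul(-3, 13)))) = Add(427883, Add(-8, Mul(16, -39))) = Add(427883, Add(-8, -624)) = Add(427883, -632) = 427251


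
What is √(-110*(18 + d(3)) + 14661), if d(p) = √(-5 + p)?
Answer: √(12681 - 110*I*√2) ≈ 112.61 - 0.6907*I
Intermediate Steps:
√(-110*(18 + d(3)) + 14661) = √(-110*(18 + √(-5 + 3)) + 14661) = √(-110*(18 + √(-2)) + 14661) = √(-110*(18 + I*√2) + 14661) = √((-1980 - 110*I*√2) + 14661) = √(12681 - 110*I*√2)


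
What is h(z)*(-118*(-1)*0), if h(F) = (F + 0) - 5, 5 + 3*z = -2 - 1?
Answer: 0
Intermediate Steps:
z = -8/3 (z = -5/3 + (-2 - 1)/3 = -5/3 + (⅓)*(-3) = -5/3 - 1 = -8/3 ≈ -2.6667)
h(F) = -5 + F (h(F) = F - 5 = -5 + F)
h(z)*(-118*(-1)*0) = (-5 - 8/3)*(-118*(-1)*0) = -2714*0/3 = -23/3*0 = 0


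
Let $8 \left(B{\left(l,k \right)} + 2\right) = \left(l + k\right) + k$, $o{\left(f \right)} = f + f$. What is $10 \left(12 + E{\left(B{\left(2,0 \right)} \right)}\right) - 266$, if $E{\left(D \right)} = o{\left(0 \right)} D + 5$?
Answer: $-96$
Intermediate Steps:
$o{\left(f \right)} = 2 f$
$B{\left(l,k \right)} = -2 + \frac{k}{4} + \frac{l}{8}$ ($B{\left(l,k \right)} = -2 + \frac{\left(l + k\right) + k}{8} = -2 + \frac{\left(k + l\right) + k}{8} = -2 + \frac{l + 2 k}{8} = -2 + \left(\frac{k}{4} + \frac{l}{8}\right) = -2 + \frac{k}{4} + \frac{l}{8}$)
$E{\left(D \right)} = 5$ ($E{\left(D \right)} = 2 \cdot 0 D + 5 = 0 D + 5 = 0 + 5 = 5$)
$10 \left(12 + E{\left(B{\left(2,0 \right)} \right)}\right) - 266 = 10 \left(12 + 5\right) - 266 = 10 \cdot 17 - 266 = 170 - 266 = -96$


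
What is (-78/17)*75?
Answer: -5850/17 ≈ -344.12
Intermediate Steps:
(-78/17)*75 = ((1/17)*(-78))*75 = -78/17*75 = -5850/17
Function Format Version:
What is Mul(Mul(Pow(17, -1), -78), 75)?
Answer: Rational(-5850, 17) ≈ -344.12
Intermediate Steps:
Mul(Mul(Pow(17, -1), -78), 75) = Mul(Mul(Rational(1, 17), -78), 75) = Mul(Rational(-78, 17), 75) = Rational(-5850, 17)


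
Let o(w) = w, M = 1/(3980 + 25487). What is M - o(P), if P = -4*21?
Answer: 2475229/29467 ≈ 84.000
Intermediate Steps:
M = 1/29467 ≈ 3.3936e-5
P = -84
M - o(P) = 1/29467 - 1*(-84) = 1/29467 + 84 = 2475229/29467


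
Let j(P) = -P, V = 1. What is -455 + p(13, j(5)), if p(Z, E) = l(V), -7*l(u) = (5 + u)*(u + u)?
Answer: -3197/7 ≈ -456.71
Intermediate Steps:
l(u) = -2*u*(5 + u)/7 (l(u) = -(5 + u)*(u + u)/7 = -(5 + u)*2*u/7 = -2*u*(5 + u)/7)
p(Z, E) = -12/7 (p(Z, E) = -2/7*1*(5 + 1) = -2/7*1*6 = -12/7)
-455 + p(13, j(5)) = -455 - 12/7 = -3197/7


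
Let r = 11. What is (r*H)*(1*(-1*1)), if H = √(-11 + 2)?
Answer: -33*I ≈ -33.0*I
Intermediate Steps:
H = 3*I (H = √(-9) = 3*I ≈ 3.0*I)
(r*H)*(1*(-1*1)) = (11*(3*I))*(1*(-1*1)) = (33*I)*(1*(-1)) = (33*I)*(-1) = -33*I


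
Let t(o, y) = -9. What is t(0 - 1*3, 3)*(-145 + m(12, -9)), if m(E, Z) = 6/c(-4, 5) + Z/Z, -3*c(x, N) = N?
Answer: 6642/5 ≈ 1328.4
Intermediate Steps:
c(x, N) = -N/3
m(E, Z) = -13/5 (m(E, Z) = 6/((-1/3*5)) + Z/Z = 6/(-5/3) + 1 = 6*(-3/5) + 1 = -18/5 + 1 = -13/5)
t(0 - 1*3, 3)*(-145 + m(12, -9)) = -9*(-145 - 13/5) = -9*(-738/5) = 6642/5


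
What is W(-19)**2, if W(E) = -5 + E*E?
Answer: 126736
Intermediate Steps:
W(E) = -5 + E**2
W(-19)**2 = (-5 + (-19)**2)**2 = (-5 + 361)**2 = 356**2 = 126736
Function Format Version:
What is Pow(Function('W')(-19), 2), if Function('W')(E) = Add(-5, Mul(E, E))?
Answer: 126736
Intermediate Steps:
Function('W')(E) = Add(-5, Pow(E, 2))
Pow(Function('W')(-19), 2) = Pow(Add(-5, Pow(-19, 2)), 2) = Pow(Add(-5, 361), 2) = Pow(356, 2) = 126736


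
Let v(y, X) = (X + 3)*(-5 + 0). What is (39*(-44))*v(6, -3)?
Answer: 0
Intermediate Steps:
v(y, X) = -15 - 5*X (v(y, X) = (3 + X)*(-5) = -15 - 5*X)
(39*(-44))*v(6, -3) = (39*(-44))*(-15 - 5*(-3)) = -1716*(-15 + 15) = -1716*0 = 0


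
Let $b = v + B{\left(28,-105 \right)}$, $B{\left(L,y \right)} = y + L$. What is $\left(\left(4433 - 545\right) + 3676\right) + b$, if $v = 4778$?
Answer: $12265$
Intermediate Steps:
$B{\left(L,y \right)} = L + y$
$b = 4701$ ($b = 4778 + \left(28 - 105\right) = 4778 - 77 = 4701$)
$\left(\left(4433 - 545\right) + 3676\right) + b = \left(\left(4433 - 545\right) + 3676\right) + 4701 = \left(3888 + 3676\right) + 4701 = 7564 + 4701 = 12265$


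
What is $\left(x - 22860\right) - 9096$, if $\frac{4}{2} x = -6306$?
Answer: $-35109$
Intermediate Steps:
$x = -3153$ ($x = \frac{1}{2} \left(-6306\right) = -3153$)
$\left(x - 22860\right) - 9096 = \left(-3153 - 22860\right) - 9096 = -26013 - 9096 = -35109$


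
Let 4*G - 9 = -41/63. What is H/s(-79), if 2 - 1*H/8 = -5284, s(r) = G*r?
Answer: -5328288/20777 ≈ -256.45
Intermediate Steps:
G = 263/126 (G = 9/4 + (-41/63)/4 = 9/4 + (-41*1/63)/4 = 9/4 + (¼)*(-41/63) = 9/4 - 41/252 = 263/126 ≈ 2.0873)
s(r) = 263*r/126
H = 42288 (H = 16 - 8*(-5284) = 16 + 42272 = 42288)
H/s(-79) = 42288/(((263/126)*(-79))) = 42288/(-20777/126) = 42288*(-126/20777) = -5328288/20777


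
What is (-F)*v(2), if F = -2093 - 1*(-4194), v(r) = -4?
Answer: 8404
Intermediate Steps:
F = 2101 (F = -2093 + 4194 = 2101)
(-F)*v(2) = -1*2101*(-4) = -2101*(-4) = 8404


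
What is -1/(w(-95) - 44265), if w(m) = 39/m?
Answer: 95/4205214 ≈ 2.2591e-5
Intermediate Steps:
-1/(w(-95) - 44265) = -1/(39/(-95) - 44265) = -1/(39*(-1/95) - 44265) = -1/(-39/95 - 44265) = -1/(-4205214/95) = -1*(-95/4205214) = 95/4205214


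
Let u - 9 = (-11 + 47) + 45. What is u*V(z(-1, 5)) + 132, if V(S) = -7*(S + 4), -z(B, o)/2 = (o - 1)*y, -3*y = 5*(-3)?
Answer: 22812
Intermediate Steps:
y = 5 (y = -5*(-3)/3 = -⅓*(-15) = 5)
z(B, o) = 10 - 10*o (z(B, o) = -2*(o - 1)*5 = -2*(-1 + o)*5 = -2*(-5 + 5*o) = 10 - 10*o)
V(S) = -28 - 7*S (V(S) = -7*(4 + S) = -28 - 7*S)
u = 90 (u = 9 + ((-11 + 47) + 45) = 9 + (36 + 45) = 9 + 81 = 90)
u*V(z(-1, 5)) + 132 = 90*(-28 - 7*(10 - 10*5)) + 132 = 90*(-28 - 7*(10 - 50)) + 132 = 90*(-28 - 7*(-40)) + 132 = 90*(-28 + 280) + 132 = 90*252 + 132 = 22680 + 132 = 22812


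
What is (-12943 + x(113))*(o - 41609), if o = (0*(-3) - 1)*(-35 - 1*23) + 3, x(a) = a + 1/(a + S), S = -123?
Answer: 2665324974/5 ≈ 5.3307e+8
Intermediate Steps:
x(a) = a + 1/(-123 + a) (x(a) = a + 1/(a - 123) = a + 1/(-123 + a))
o = 61 (o = (0 - 1)*(-35 - 23) + 3 = -1*(-58) + 3 = 58 + 3 = 61)
(-12943 + x(113))*(o - 41609) = (-12943 + (1 + 113**2 - 123*113)/(-123 + 113))*(61 - 41609) = (-12943 + (1 + 12769 - 13899)/(-10))*(-41548) = (-12943 - 1/10*(-1129))*(-41548) = (-12943 + 1129/10)*(-41548) = -128301/10*(-41548) = 2665324974/5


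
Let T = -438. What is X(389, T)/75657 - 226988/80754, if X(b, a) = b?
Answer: -2856969635/1018267563 ≈ -2.8057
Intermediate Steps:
X(389, T)/75657 - 226988/80754 = 389/75657 - 226988/80754 = 389*(1/75657) - 226988*1/80754 = 389/75657 - 113494/40377 = -2856969635/1018267563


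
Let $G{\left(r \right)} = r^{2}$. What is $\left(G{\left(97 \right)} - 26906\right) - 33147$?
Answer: $-50644$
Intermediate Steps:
$\left(G{\left(97 \right)} - 26906\right) - 33147 = \left(97^{2} - 26906\right) - 33147 = \left(9409 - 26906\right) - 33147 = -17497 - 33147 = -50644$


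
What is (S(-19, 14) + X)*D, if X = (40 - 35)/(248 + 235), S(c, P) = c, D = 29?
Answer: -265988/483 ≈ -550.70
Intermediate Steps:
X = 5/483 ≈ 0.010352
(S(-19, 14) + X)*D = (-19 + 5/483)*29 = -9172/483*29 = -265988/483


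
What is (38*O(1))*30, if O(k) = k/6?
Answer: 190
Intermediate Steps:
O(k) = k/6 (O(k) = k*(⅙) = k/6)
(38*O(1))*30 = (38*((⅙)*1))*30 = (38*(⅙))*30 = (19/3)*30 = 190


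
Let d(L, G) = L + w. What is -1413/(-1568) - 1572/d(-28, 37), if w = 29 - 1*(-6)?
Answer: -350715/1568 ≈ -223.67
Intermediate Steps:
w = 35 (w = 29 + 6 = 35)
d(L, G) = 35 + L (d(L, G) = L + 35 = 35 + L)
-1413/(-1568) - 1572/d(-28, 37) = -1413/(-1568) - 1572/(35 - 28) = -1413*(-1/1568) - 1572/7 = 1413/1568 - 1572*⅐ = 1413/1568 - 1572/7 = -350715/1568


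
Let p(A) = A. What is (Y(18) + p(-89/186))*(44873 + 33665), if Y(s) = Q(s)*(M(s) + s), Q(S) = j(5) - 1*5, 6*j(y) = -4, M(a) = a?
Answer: -1493517877/93 ≈ -1.6059e+7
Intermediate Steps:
j(y) = -2/3 (j(y) = (1/6)*(-4) = -2/3)
Q(S) = -17/3 (Q(S) = -2/3 - 1*5 = -2/3 - 5 = -17/3)
Y(s) = -34*s/3 (Y(s) = -17*(s + s)/3 = -34*s/3)
(Y(18) + p(-89/186))*(44873 + 33665) = (-34/3*18 - 89/186)*(44873 + 33665) = (-204 - 89*1/186)*78538 = (-204 - 89/186)*78538 = -38033/186*78538 = -1493517877/93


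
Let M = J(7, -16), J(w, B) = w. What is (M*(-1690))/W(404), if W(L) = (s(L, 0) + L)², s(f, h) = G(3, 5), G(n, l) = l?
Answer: -11830/167281 ≈ -0.070719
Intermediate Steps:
M = 7
s(f, h) = 5
W(L) = (5 + L)²
(M*(-1690))/W(404) = (7*(-1690))/((5 + 404)²) = -11830/(409²) = -11830/167281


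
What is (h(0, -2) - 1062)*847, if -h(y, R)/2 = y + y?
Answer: -899514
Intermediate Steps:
h(y, R) = -4*y (h(y, R) = -2*(y + y) = -4*y)
(h(0, -2) - 1062)*847 = (-4*0 - 1062)*847 = (0 - 1062)*847 = -1062*847 = -899514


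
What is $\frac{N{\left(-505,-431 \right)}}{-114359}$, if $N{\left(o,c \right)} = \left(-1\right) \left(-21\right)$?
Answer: $- \frac{3}{16337} \approx -0.00018363$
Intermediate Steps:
$N{\left(o,c \right)} = 21$
$\frac{N{\left(-505,-431 \right)}}{-114359} = \frac{21}{-114359} = 21 \left(- \frac{1}{114359}\right) = - \frac{3}{16337}$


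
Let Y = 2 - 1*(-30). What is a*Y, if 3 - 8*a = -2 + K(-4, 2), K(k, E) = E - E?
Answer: 20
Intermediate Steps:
Y = 32 (Y = 2 + 30 = 32)
K(k, E) = 0
a = 5/8 (a = 3/8 - (-2 + 0)/8 = 3/8 - 1/8*(-2) = 3/8 + 1/4 = 5/8 ≈ 0.62500)
a*Y = (5/8)*32 = 20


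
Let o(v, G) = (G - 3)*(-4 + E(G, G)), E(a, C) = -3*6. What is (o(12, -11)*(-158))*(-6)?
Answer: 291984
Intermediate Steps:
E(a, C) = -18
o(v, G) = 66 - 22*G (o(v, G) = (G - 3)*(-4 - 18) = (-3 + G)*(-22) = 66 - 22*G)
(o(12, -11)*(-158))*(-6) = ((66 - 22*(-11))*(-158))*(-6) = ((66 + 242)*(-158))*(-6) = (308*(-158))*(-6) = -48664*(-6) = 291984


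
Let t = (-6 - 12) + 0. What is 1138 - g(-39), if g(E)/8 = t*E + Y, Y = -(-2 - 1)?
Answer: -4502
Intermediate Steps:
Y = 3 (Y = -1*(-3) = 3)
t = -18 (t = -18 + 0 = -18)
g(E) = 24 - 144*E (g(E) = 8*(-18*E + 3) = 8*(3 - 18*E) = 24 - 144*E)
1138 - g(-39) = 1138 - (24 - 144*(-39)) = 1138 - (24 + 5616) = 1138 - 1*5640 = 1138 - 5640 = -4502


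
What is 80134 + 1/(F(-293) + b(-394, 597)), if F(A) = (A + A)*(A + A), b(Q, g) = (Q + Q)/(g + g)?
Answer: 16428032381009/205007018 ≈ 80134.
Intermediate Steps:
b(Q, g) = Q/g (b(Q, g) = (2*Q)/((2*g)) = (2*Q)*(1/(2*g)) = Q/g)
F(A) = 4*A² (F(A) = (2*A)*(2*A) = 4*A²)
80134 + 1/(F(-293) + b(-394, 597)) = 80134 + 1/(4*(-293)² - 394/597) = 80134 + 1/(4*85849 - 394*1/597) = 80134 + 1/(343396 - 394/597) = 80134 + 1/(205007018/597) = 80134 + 597/205007018 = 16428032381009/205007018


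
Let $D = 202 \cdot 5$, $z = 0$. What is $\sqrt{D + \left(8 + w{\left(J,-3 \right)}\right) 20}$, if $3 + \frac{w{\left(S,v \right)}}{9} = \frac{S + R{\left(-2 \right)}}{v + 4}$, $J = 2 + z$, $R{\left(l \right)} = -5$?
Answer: $3 \sqrt{10} \approx 9.4868$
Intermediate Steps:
$J = 2$ ($J = 2 + 0 = 2$)
$w{\left(S,v \right)} = -27 + \frac{9 \left(-5 + S\right)}{4 + v}$ ($w{\left(S,v \right)} = -27 + 9 \frac{S - 5}{v + 4} = -27 + 9 \frac{-5 + S}{4 + v} = -27 + \frac{9 \left(-5 + S\right)}{4 + v}$)
$D = 1010$
$\sqrt{D + \left(8 + w{\left(J,-3 \right)}\right) 20} = \sqrt{1010 + \left(8 + \frac{9 \left(-17 + 2 - -9\right)}{4 - 3}\right) 20} = \sqrt{1010 + \left(8 + \frac{9 \left(-17 + 2 + 9\right)}{1}\right) 20} = \sqrt{1010 + \left(8 + 9 \cdot 1 \left(-6\right)\right) 20} = \sqrt{1010 + \left(8 - 54\right) 20} = \sqrt{1010 - 920} = \sqrt{90} = 3 \sqrt{10}$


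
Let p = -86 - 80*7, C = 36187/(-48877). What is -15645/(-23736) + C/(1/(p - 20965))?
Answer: 6187733670939/386714824 ≈ 16001.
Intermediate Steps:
C = -36187/48877 (C = 36187*(-1/48877) = -36187/48877 ≈ -0.74037)
p = -646 (p = -86 - 560 = -646)
-15645/(-23736) + C/(1/(p - 20965)) = -15645/(-23736) - 36187/(48877*(1/(-646 - 20965))) = -15645*(-1/23736) - 36187/(48877*(1/(-21611))) = 5215/7912 - 36187/(48877*(-1/21611)) = 5215/7912 - 36187/48877*(-21611) = 5215/7912 + 782037257/48877 = 6187733670939/386714824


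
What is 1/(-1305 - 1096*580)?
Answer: -1/636985 ≈ -1.5699e-6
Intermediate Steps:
1/(-1305 - 1096*580) = 1/(-1305 - 635680) = 1/(-636985) = -1/636985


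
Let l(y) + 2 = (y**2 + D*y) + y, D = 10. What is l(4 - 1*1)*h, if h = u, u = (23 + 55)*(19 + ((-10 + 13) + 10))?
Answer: 99840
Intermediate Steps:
u = 2496 (u = 78*(19 + (3 + 10)) = 78*(19 + 13) = 78*32 = 2496)
h = 2496
l(y) = -2 + y**2 + 11*y (l(y) = -2 + ((y**2 + 10*y) + y) = -2 + (y**2 + 11*y) = -2 + y**2 + 11*y)
l(4 - 1*1)*h = (-2 + (4 - 1*1)**2 + 11*(4 - 1*1))*2496 = (-2 + (4 - 1)**2 + 11*(4 - 1))*2496 = (-2 + 3**2 + 11*3)*2496 = (-2 + 9 + 33)*2496 = 40*2496 = 99840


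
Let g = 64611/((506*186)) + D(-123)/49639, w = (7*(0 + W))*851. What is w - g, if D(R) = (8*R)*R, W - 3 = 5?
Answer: 74208617393401/1557274708 ≈ 47653.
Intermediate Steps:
W = 8 (W = 3 + 5 = 8)
D(R) = 8*R²
w = 47656 (w = (7*(0 + 8))*851 = (7*8)*851 = 56*851 = 47656)
g = 4866091047/1557274708 (g = 64611/((506*186)) + (8*(-123)²)/49639 = 64611/94116 + (8*15129)*(1/49639) = 64611*(1/94116) + 121032*(1/49639) = 21537/31372 + 121032/49639 = 4866091047/1557274708 ≈ 3.1247)
w - g = 47656 - 1*4866091047/1557274708 = 47656 - 4866091047/1557274708 = 74208617393401/1557274708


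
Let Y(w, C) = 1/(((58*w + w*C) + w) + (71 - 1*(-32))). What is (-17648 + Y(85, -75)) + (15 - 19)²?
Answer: -22163425/1257 ≈ -17632.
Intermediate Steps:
Y(w, C) = 1/(103 + 59*w + C*w) (Y(w, C) = 1/(((58*w + C*w) + w) + (71 + 32)) = 1/((59*w + C*w) + 103) = 1/(103 + 59*w + C*w))
(-17648 + Y(85, -75)) + (15 - 19)² = (-17648 + 1/(103 + 59*85 - 75*85)) + (15 - 19)² = (-17648 + 1/(103 + 5015 - 6375)) + (-4)² = (-17648 + 1/(-1257)) + 16 = (-17648 - 1/1257) + 16 = -22183537/1257 + 16 = -22163425/1257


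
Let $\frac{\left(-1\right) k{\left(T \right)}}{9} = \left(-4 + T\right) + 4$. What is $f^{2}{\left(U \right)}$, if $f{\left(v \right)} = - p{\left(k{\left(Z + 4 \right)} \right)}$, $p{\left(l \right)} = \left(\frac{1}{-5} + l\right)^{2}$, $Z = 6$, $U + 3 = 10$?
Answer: $\frac{41371966801}{625} \approx 6.6195 \cdot 10^{7}$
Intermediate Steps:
$U = 7$ ($U = -3 + 10 = 7$)
$k{\left(T \right)} = - 9 T$ ($k{\left(T \right)} = - 9 \left(\left(-4 + T\right) + 4\right) = - 9 T$)
$p{\left(l \right)} = \left(- \frac{1}{5} + l\right)^{2}$
$f{\left(v \right)} = - \frac{203401}{25}$ ($f{\left(v \right)} = - \frac{\left(-1 + 5 \left(- 9 \left(6 + 4\right)\right)\right)^{2}}{25} = - \frac{\left(-1 + 5 \left(\left(-9\right) 10\right)\right)^{2}}{25} = - \frac{\left(-1 + 5 \left(-90\right)\right)^{2}}{25} = - \frac{\left(-1 - 450\right)^{2}}{25} = - \frac{\left(-451\right)^{2}}{25} = - \frac{203401}{25}$)
$f^{2}{\left(U \right)} = \left(- \frac{203401}{25}\right)^{2} = \frac{41371966801}{625}$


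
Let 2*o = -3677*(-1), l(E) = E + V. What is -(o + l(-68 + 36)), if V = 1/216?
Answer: -390205/216 ≈ -1806.5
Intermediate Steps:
V = 1/216 ≈ 0.0046296
l(E) = 1/216 + E (l(E) = E + 1/216 = 1/216 + E)
o = 3677/2 (o = (-3677*(-1))/2 = (1/2)*3677 = 3677/2 ≈ 1838.5)
-(o + l(-68 + 36)) = -(3677/2 + (1/216 + (-68 + 36))) = -(3677/2 + (1/216 - 32)) = -(3677/2 - 6911/216) = -1*390205/216 = -390205/216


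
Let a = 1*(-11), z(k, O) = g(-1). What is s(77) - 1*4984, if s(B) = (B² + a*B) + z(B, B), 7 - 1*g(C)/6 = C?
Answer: 146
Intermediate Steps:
g(C) = 42 - 6*C
z(k, O) = 48 (z(k, O) = 42 - 6*(-1) = 42 + 6 = 48)
a = -11
s(B) = 48 + B² - 11*B (s(B) = (B² - 11*B) + 48 = 48 + B² - 11*B)
s(77) - 1*4984 = (48 + 77² - 11*77) - 1*4984 = (48 + 5929 - 847) - 4984 = 5130 - 4984 = 146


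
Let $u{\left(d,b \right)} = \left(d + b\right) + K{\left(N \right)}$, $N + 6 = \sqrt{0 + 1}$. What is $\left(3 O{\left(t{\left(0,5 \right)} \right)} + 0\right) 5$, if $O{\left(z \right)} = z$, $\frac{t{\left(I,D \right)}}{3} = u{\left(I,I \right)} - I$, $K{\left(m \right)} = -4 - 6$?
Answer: $-450$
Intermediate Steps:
$N = -5$ ($N = -6 + \sqrt{0 + 1} = -6 + \sqrt{1} = -6 + 1 = -5$)
$K{\left(m \right)} = -10$ ($K{\left(m \right)} = -4 - 6 = -10$)
$u{\left(d,b \right)} = -10 + b + d$ ($u{\left(d,b \right)} = \left(d + b\right) - 10 = \left(b + d\right) - 10 = -10 + b + d$)
$t{\left(I,D \right)} = -30 + 3 I$ ($t{\left(I,D \right)} = 3 \left(\left(-10 + I + I\right) - I\right) = 3 \left(\left(-10 + 2 I\right) - I\right) = 3 \left(-10 + I\right) = -30 + 3 I$)
$\left(3 O{\left(t{\left(0,5 \right)} \right)} + 0\right) 5 = \left(3 \left(-30 + 3 \cdot 0\right) + 0\right) 5 = \left(3 \left(-30 + 0\right) + 0\right) 5 = \left(3 \left(-30\right) + 0\right) 5 = \left(-90 + 0\right) 5 = \left(-90\right) 5 = -450$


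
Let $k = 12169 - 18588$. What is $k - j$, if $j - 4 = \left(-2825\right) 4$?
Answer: $4877$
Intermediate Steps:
$k = -6419$
$j = -11296$ ($j = 4 - 11300 = -11296$)
$k - j = -6419 - -11296 = -6419 + 11296 = 4877$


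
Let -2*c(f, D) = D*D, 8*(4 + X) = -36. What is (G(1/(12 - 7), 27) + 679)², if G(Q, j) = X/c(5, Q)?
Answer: 1218816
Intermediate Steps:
X = -17/2 (X = -4 + (⅛)*(-36) = -4 - 9/2 = -17/2 ≈ -8.5000)
c(f, D) = -D²/2 (c(f, D) = -D*D/2 = -D²/2)
G(Q, j) = 17/Q² (G(Q, j) = -17*(-2/Q²)/2 = -(-17)/Q² = 17/Q²)
(G(1/(12 - 7), 27) + 679)² = (17/(1/(12 - 7))² + 679)² = (17/(1/5)² + 679)² = (17/5⁻² + 679)² = (17*25 + 679)² = (425 + 679)² = 1104² = 1218816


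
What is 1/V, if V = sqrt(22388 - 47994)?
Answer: -I*sqrt(25606)/25606 ≈ -0.0062493*I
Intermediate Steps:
V = I*sqrt(25606) (V = sqrt(-25606) = I*sqrt(25606) ≈ 160.02*I)
1/V = 1/(I*sqrt(25606)) = -I*sqrt(25606)/25606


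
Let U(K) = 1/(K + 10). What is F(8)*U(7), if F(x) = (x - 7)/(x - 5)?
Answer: 1/51 ≈ 0.019608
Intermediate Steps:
U(K) = 1/(10 + K)
F(x) = (-7 + x)/(-5 + x)
F(8)*U(7) = ((-7 + 8)/(-5 + 8))/(10 + 7) = (1/3)/17 = ((⅓)*1)*(1/17) = (⅓)*(1/17) = 1/51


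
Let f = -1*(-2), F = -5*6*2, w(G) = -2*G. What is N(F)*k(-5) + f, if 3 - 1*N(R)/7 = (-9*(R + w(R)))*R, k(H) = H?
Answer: 1133897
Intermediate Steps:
F = -60 (F = -30*2 = -60)
f = 2
N(R) = 21 - 63*R² (N(R) = 21 - 7*(-9*(R - 2*R))*R = 21 - 7*(-(-9)*R)*R = 21 - 7*9*R*R = 21 - 63*R²)
N(F)*k(-5) + f = (21 - 63*(-60)²)*(-5) + 2 = (21 - 63*3600)*(-5) + 2 = (21 - 226800)*(-5) + 2 = -226779*(-5) + 2 = 1133895 + 2 = 1133897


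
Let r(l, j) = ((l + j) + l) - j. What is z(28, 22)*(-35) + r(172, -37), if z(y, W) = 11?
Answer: -41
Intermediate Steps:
r(l, j) = 2*l (r(l, j) = ((j + l) + l) - j = (j + 2*l) - j = 2*l)
z(28, 22)*(-35) + r(172, -37) = 11*(-35) + 2*172 = -385 + 344 = -41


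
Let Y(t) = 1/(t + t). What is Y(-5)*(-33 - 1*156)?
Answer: 189/10 ≈ 18.900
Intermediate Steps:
Y(t) = 1/(2*t)
Y(-5)*(-33 - 1*156) = ((1/2)/(-5))*(-33 - 1*156) = ((1/2)*(-1/5))*(-33 - 156) = -1/10*(-189) = 189/10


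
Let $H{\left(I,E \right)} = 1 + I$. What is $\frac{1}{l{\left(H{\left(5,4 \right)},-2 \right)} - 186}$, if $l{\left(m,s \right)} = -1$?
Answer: $- \frac{1}{187} \approx -0.0053476$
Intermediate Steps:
$\frac{1}{l{\left(H{\left(5,4 \right)},-2 \right)} - 186} = \frac{1}{-1 - 186} = \frac{1}{-187} = - \frac{1}{187}$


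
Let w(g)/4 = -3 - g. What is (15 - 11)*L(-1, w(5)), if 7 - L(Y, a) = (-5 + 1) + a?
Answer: 172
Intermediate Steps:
w(g) = -12 - 4*g (w(g) = 4*(-3 - g) = -12 - 4*g)
L(Y, a) = 11 - a (L(Y, a) = 7 - ((-5 + 1) + a) = 7 - (-4 + a) = 7 + (4 - a) = 11 - a)
(15 - 11)*L(-1, w(5)) = (15 - 11)*(11 - (-12 - 4*5)) = 4*(11 - (-12 - 20)) = 4*(11 - 1*(-32)) = 4*(11 + 32) = 4*43 = 172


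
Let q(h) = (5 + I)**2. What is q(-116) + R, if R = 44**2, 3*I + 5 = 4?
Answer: 17620/9 ≈ 1957.8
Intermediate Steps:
I = -1/3 (I = -5/3 + (1/3)*4 = -5/3 + 4/3 = -1/3 ≈ -0.33333)
q(h) = 196/9 (q(h) = (5 - 1/3)**2 = (14/3)**2 = 196/9)
R = 1936
q(-116) + R = 196/9 + 1936 = 17620/9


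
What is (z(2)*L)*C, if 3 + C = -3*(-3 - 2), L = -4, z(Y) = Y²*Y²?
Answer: -768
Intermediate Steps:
z(Y) = Y⁴
C = 12 (C = -3 - 3*(-3 - 2) = -3 - 3*(-5) = -3 + 15 = 12)
(z(2)*L)*C = (2⁴*(-4))*12 = (16*(-4))*12 = -64*12 = -768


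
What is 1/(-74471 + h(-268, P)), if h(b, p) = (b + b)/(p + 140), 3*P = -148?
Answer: -34/2532215 ≈ -1.3427e-5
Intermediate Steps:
P = -148/3 (P = (1/3)*(-148) = -148/3 ≈ -49.333)
h(b, p) = 2*b/(140 + p) (h(b, p) = (2*b)/(140 + p) = 2*b/(140 + p))
1/(-74471 + h(-268, P)) = 1/(-74471 + 2*(-268)/(140 - 148/3)) = 1/(-74471 + 2*(-268)/(272/3)) = 1/(-74471 + 2*(-268)*(3/272)) = 1/(-74471 - 201/34) = 1/(-2532215/34) = -34/2532215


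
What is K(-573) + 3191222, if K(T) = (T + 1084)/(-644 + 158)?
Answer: 1550933381/486 ≈ 3.1912e+6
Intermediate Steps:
K(T) = -542/243 - T/486 (K(T) = (1084 + T)/(-486) = (1084 + T)*(-1/486) = -542/243 - T/486)
K(-573) + 3191222 = (-542/243 - 1/486*(-573)) + 3191222 = (-542/243 + 191/162) + 3191222 = -511/486 + 3191222 = 1550933381/486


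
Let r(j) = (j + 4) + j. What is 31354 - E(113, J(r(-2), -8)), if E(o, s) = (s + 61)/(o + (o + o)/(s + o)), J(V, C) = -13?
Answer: 60230234/1921 ≈ 31354.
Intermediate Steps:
r(j) = 4 + 2*j (r(j) = (4 + j) + j = 4 + 2*j)
E(o, s) = (61 + s)/(o + 2*o/(o + s)) (E(o, s) = (61 + s)/(o + (2*o)/(o + s)) = (61 + s)/(o + 2*o/(o + s)))
31354 - E(113, J(r(-2), -8)) = 31354 - ((-13)² + 61*113 + 61*(-13) + 113*(-13))/(113*(2 + 113 - 13)) = 31354 - (169 + 6893 - 793 - 1469)/(113*102) = 31354 - 4800/(113*102) = 31354 - 1*800/1921 = 31354 - 800/1921 = 60230234/1921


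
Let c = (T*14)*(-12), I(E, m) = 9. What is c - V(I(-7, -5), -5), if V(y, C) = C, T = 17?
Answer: -2851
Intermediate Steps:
c = -2856 (c = (17*14)*(-12) = 238*(-12) = -2856)
c - V(I(-7, -5), -5) = -2856 - 1*(-5) = -2856 + 5 = -2851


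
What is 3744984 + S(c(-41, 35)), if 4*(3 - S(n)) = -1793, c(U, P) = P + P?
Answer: 14981741/4 ≈ 3.7454e+6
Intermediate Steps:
c(U, P) = 2*P
S(n) = 1805/4 (S(n) = 3 - 1/4*(-1793) = 3 + 1793/4 = 1805/4)
3744984 + S(c(-41, 35)) = 3744984 + 1805/4 = 14981741/4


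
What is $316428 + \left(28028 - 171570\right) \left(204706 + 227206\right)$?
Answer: $-61997195876$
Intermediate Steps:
$316428 + \left(28028 - 171570\right) \left(204706 + 227206\right) = 316428 - 61997512304 = -61997195876$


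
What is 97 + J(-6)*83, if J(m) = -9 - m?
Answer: -152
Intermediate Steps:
97 + J(-6)*83 = 97 + (-9 - 1*(-6))*83 = 97 + (-9 + 6)*83 = 97 - 3*83 = 97 - 249 = -152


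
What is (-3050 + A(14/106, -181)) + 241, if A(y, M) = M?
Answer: -2990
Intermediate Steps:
(-3050 + A(14/106, -181)) + 241 = (-3050 - 181) + 241 = -3231 + 241 = -2990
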